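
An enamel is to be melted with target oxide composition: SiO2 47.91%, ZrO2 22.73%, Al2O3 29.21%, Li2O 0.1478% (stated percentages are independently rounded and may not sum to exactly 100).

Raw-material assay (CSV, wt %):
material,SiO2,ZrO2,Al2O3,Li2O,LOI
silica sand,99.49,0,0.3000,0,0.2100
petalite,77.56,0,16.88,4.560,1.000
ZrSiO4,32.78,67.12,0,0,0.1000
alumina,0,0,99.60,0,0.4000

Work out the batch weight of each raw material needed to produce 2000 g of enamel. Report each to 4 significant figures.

Batch per 2000 g enamel:
  silica sand: 689.4 g
  petalite: 64.82 g
  ZrSiO4: 677.3 g
  alumina: 573.5 g
Total batch = 2005 g; LOI loss = 5.067 g; yield = 99.75%

Values along the way appear, with 4-significant-figure rounding, in the working; full float precision is kept all the way through — each reported value includes exactly one rounding; all derived quantities are carried from the weighed amounts per 2000 g of glass in exact precision (yield, LOI, totals, four oxide percentages, glass mass), exactly as printed in the problem or the answer.
Oxide-by-oxide targets in 2000 g enamel:
  SiO2: 47.91% × 2000 = 958.2 g
  ZrO2: 22.73% × 2000 = 454.6 g
  Al2O3: 29.21% × 2000 = 584.2 g
  Li2O: 0.1478% × 2000 = 2.956 g
Checking each oxide sum using the reported weights, per the basis as stated (oxide sums agree with the targets net of answer rounding effects):
  SiO2: 689.4·0.9949 + 64.82·0.7756 + 677.3·0.3278 = 958.2 g (target 958.2 g)
  ZrO2: 677.3·0.6712 = 454.6 g (target 454.6 g)
  Al2O3: 689.4·0.003000 + 64.82·0.1688 + 573.5·0.9960 = 584.2 g (target 584.2 g)
  Li2O: 64.82·0.04560 = 2.956 g (target 2.956 g)
Auditing the glass mass value: whole batch net of LOI = 2000 g (the targets, summed, come to 2000 g; basis as stated: 2000 g — a pure rounding effect).
Whole-batch sum: Σ batch = 2005 g; LOI loss = Σ batch·LOI = 5.067 g; the yield ratio, glass ÷ batch: 99.75%.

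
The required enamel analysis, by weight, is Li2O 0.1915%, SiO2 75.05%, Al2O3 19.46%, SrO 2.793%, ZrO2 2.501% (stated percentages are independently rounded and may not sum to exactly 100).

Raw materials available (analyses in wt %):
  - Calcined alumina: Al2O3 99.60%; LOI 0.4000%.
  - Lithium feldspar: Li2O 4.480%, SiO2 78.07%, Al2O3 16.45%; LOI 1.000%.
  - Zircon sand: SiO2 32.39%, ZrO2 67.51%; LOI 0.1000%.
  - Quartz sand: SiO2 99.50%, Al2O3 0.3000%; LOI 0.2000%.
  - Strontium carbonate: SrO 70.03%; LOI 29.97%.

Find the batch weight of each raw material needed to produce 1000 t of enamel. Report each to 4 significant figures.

Intermediates are displayed rounded to 4 significant digits at each printed step. The working math carries full precision at each step. Exactly one rounding is applied to every reported number — derived quantities (totals, net glass mass, five oxide percentages, ignition loss, yield) are re-derived at full float precision from the batch weights at 1000 t of glass, as they appear in problem or answer.
Oxide mass targets, per 1000 t enamel:
  Li2O: 0.1915% × 1000 = 1.915 t
  SiO2: 75.05% × 1000 = 750.5 t
  Al2O3: 19.46% × 1000 = 194.6 t
  SrO: 2.793% × 1000 = 27.93 t
  ZrO2: 2.501% × 1000 = 25.01 t
Per-oxide balance check from the weights as reported, under the basis named above (sum by sum, the targets are met given rounding of the digits):
  Li2O: 42.75·0.04480 = 1.915 t (target 1.915 t)
  SiO2: 42.75·0.7807 + 37.05·0.3239 + 708.7·0.9950 = 750.5 t (target 750.5 t)
  Al2O3: 186.2·0.9960 + 42.75·0.1645 + 708.7·0.003000 = 194.6 t (target 194.6 t)
  SrO: 39.88·0.7003 = 27.93 t (target 27.93 t)
  ZrO2: 37.05·0.6751 = 25.01 t (target 25.01 t)
Glass mass check: net batch after ignition = 1000 t (the targets, summed, come to 1000 t; versus the stated basis of 1000 t — a pure rounding effect).
Whole-batch sum: Σ batch = 1015 t; ignition loss, Σ(batch × LOI) = 14.58 t; glass ÷ batch gives a yield of 98.56%.

Batch per 1000 t enamel:
  Calcined alumina: 186.2 t
  Lithium feldspar: 42.75 t
  Zircon sand: 37.05 t
  Quartz sand: 708.7 t
  Strontium carbonate: 39.88 t
Total batch = 1015 t; LOI loss = 14.58 t; yield = 98.56%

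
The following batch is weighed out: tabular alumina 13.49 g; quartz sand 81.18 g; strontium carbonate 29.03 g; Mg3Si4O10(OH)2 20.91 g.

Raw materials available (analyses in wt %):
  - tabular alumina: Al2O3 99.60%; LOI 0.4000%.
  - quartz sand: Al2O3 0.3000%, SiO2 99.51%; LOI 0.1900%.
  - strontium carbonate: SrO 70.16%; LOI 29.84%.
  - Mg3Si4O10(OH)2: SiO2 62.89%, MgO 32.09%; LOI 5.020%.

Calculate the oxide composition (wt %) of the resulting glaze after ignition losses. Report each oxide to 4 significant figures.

Full precision is maintained in every operation; working values are displayed rounded to four significant digits across the worked steps. Every reported value is rounded a single time — the derived quantities are rebuilt in full float precision (net glass mass, the yield, the four compositions, the totals, ignition loss) starting from the weights per 134.7 g of glass, precisely as stated by the problem or the answer.
Mass of each oxide from the mix:
  Al2O3: 13.49·0.9960 + 81.18·0.003000 = 13.68 g
  SiO2: 81.18·0.9951 + 20.91·0.6289 = 93.93 g
  MgO: 20.91·0.3209 = 6.710 g
  SrO: 29.03·0.7016 = 20.37 g
LOI: 13.49·0.004000 + 81.18·0.001900 + 29.03·0.2984 + 20.91·0.05020 = 9.920 g
Resulting glass, batch − LOI: 144.6 − 9.920 = 134.7 g (= Σ oxide masses)
wt % = 100 × oxide mass / glass mass

Glass mass = 134.7 g (batch 144.6 − LOI 9.920).
Composition: Al2O3 10.16%, SiO2 69.74%, MgO 4.982%, SrO 15.12%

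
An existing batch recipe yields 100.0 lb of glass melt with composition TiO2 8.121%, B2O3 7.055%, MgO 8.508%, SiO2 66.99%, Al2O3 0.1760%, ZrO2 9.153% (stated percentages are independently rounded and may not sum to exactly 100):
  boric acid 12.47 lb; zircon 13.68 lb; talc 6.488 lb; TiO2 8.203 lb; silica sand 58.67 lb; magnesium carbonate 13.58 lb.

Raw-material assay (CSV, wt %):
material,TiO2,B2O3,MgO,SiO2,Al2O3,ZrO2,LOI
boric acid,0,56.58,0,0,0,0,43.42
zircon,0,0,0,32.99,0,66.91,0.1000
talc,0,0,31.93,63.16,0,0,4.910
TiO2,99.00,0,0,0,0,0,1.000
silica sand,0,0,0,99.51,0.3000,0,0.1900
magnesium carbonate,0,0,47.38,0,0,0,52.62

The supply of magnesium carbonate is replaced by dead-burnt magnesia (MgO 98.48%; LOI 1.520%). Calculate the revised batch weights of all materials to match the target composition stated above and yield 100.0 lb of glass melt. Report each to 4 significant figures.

Revised batch per 100.0 lb glass melt:
  boric acid: 12.47 lb
  zircon: 13.68 lb
  talc: 6.488 lb
  TiO2: 8.203 lb
  silica sand: 58.67 lb
  dead-burnt magnesia: 6.536 lb
Total batch = 106.0 lb; LOI loss = 6.040 lb

Mid-chain values are displayed rounded to 4 significant digits between the steps. Each numeric step keeps full precision from first step to last. Every reported value sees exactly one rounding; the derived quantities, including glass mass, ignition loss, totals, the yield, six oxide percentages, are re-derived starting from the weights per 100.0 lb of glass at full precision as given in the problem or answer text.
The oxide mass targets at 100.0 lb glass melt:
  TiO2: 8.121% × 100.0 = 8.121 lb
  B2O3: 7.055% × 100.0 = 7.055 lb
  MgO: 8.508% × 100.0 = 8.508 lb
  SiO2: 66.99% × 100.0 = 66.99 lb
  Al2O3: 0.1760% × 100.0 = 0.1760 lb
  ZrO2: 9.153% × 100.0 = 9.153 lb
Checking each oxide sum on the weights just shown, under the basis named above (oxide sums agree with the targets inside rounding margins):
  TiO2: 8.203·0.9900 = 8.121 lb (target 8.121 lb)
  B2O3: 12.47·0.5658 = 7.056 lb (target 7.055 lb)
  MgO: 6.488·0.3193 + 6.536·0.9848 = 8.508 lb (target 8.508 lb)
  SiO2: 13.68·0.3299 + 6.488·0.6316 + 58.67·0.9951 = 66.99 lb (target 66.99 lb)
  Al2O3: 58.67·0.003000 = 0.1760 lb (target 0.1760 lb)
  ZrO2: 13.68·0.6691 = 9.153 lb (target 9.153 lb)
Auditing the glass mass value: the batch minus its LOI: 100.0 lb (targets for the oxides total 100.0 lb; basis as stated: 100.0 lb — any gap is answer rounding).
Total batch = Σ batch = 106.0 lb; LOI loss = Σ batch·LOI = 6.040 lb; yield = glass ÷ total batch = 94.30%.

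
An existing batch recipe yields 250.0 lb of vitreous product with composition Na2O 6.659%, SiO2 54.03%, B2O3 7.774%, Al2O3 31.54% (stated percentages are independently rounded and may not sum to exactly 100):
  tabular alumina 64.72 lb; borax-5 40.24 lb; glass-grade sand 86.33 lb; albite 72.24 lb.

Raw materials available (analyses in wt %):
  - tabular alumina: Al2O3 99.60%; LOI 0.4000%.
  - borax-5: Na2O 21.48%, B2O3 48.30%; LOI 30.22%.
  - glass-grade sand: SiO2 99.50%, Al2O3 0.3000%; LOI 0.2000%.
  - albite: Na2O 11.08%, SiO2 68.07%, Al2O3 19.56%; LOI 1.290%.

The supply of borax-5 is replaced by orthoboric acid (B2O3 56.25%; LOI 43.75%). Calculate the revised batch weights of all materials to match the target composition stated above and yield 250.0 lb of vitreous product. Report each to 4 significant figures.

Each numeric step maintains full precision at all times — in-progress results are printed rounded to 4 significant digits within the worked lines — each reported figure is rounded once only; all derived quantities are carried starting from the weights for 250.0 lb of glass at full precision (yield, LOI, the totals, glass mass, the four compositions) as they appear in the problem or answer text.
Oxide-by-oxide targets in 250.0 lb vitreous product:
  Na2O: 6.659% × 250.0 = 16.65 lb
  SiO2: 54.03% × 250.0 = 135.1 lb
  B2O3: 7.774% × 250.0 = 19.43 lb
  Al2O3: 31.54% × 250.0 = 78.85 lb
Verifying the oxide balance from the weights as reported, on the stated basis (sum by sum, the targets are met net of answer rounding effects):
  Na2O: 150.2·0.1108 = 16.64 lb (target 16.65 lb)
  SiO2: 32.97·0.9950 + 150.2·0.6807 = 135.0 lb (target 135.1 lb)
  B2O3: 34.55·0.5625 = 19.43 lb (target 19.43 lb)
  Al2O3: 49.56·0.9960 + 32.97·0.003000 + 150.2·0.1956 = 78.84 lb (target 78.85 lb)
Glass-mass bookkeeping: batch Σ − ignition loss = 250.0 lb (the targets, summed, come to 250.0 lb; against the stated basis, 250.0 lb — rounding explains the deltas).
Adding the batch up: Σ batch = 267.3 lb; LOI loss = Σ batch·LOI = 17.32 lb; glass ÷ batch gives a yield of 93.52%.

Revised batch per 250.0 lb vitreous product:
  tabular alumina: 49.56 lb
  orthoboric acid: 34.55 lb
  glass-grade sand: 32.97 lb
  albite: 150.2 lb
Total batch = 267.3 lb; LOI loss = 17.32 lb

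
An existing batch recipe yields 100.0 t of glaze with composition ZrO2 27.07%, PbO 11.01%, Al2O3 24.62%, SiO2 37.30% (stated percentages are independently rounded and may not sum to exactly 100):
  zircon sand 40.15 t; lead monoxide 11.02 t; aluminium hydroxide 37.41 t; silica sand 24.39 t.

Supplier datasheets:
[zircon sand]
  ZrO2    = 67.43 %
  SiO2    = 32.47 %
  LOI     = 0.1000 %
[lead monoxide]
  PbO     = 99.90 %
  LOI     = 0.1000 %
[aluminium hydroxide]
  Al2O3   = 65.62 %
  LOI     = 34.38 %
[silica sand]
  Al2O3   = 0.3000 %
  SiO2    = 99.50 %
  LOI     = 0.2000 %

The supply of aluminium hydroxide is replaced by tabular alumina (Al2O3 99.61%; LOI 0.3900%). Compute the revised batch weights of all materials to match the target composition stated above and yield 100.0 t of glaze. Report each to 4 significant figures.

Revised batch per 100.0 t glaze:
  zircon sand: 40.15 t
  lead monoxide: 11.02 t
  tabular alumina: 24.64 t
  silica sand: 24.39 t
Total batch = 100.2 t; LOI loss = 0.1960 t

In-progress results are displayed, rounded to 4 significant figures, in the printout; the whole derivation runs at exact precision all the way through. Every reported value is rounded only once. Derived quantities, which include the yield, the four compositions, totals, ignition loss, net glass mass, are computed at full float precision, precisely as stated by the question or the answer, from the batch weights per 100.0 t of glass.
Oxide-by-oxide targets in 100.0 t glaze:
  ZrO2: 27.07% × 100.0 = 27.07 t
  PbO: 11.01% × 100.0 = 11.01 t
  Al2O3: 24.62% × 100.0 = 24.62 t
  SiO2: 37.30% × 100.0 = 37.30 t
A balance pass over the oxides, on the weights just shown, relative to the basis at hand (summed amounts equal target values up to rounding of the answer):
  ZrO2: 40.15·0.6743 = 27.07 t (target 27.07 t)
  PbO: 11.02·0.9990 = 11.01 t (target 11.01 t)
  Al2O3: 24.64·0.9961 + 24.39·0.003000 = 24.62 t (target 24.62 t)
  SiO2: 40.15·0.3247 + 24.39·0.9950 = 37.30 t (target 37.30 t)
Glass-mass sanity pass: net batch after ignition = 100.0 t (the Σ of target masses is 100.0 t; basis as stated: 100.0 t — rounding explains the deltas).
Adding the batch up: Σ batch = 100.2 t; loss to ignition Σ batch·LOI = 0.1960 t; yield, glass over the total, = 99.80%.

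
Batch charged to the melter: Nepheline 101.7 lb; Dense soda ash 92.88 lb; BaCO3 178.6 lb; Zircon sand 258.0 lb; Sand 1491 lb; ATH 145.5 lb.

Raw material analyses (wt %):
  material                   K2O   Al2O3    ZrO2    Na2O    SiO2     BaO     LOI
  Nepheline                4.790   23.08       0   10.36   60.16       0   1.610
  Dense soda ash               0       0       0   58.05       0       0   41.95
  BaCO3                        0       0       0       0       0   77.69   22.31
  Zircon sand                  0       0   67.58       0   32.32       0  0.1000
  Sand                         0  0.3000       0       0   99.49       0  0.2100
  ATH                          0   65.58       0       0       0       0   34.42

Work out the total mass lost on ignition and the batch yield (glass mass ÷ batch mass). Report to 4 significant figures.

LOI loss = 133.9 lb; glass = 2134 lb; yield = 94.09%

Every computation maintains full float precision at each step; the intermediate values are shown, rounded to 4 significant digits, in the working. Each reported number sees exactly one rounding — the derived quantities (the six compositions, glass mass, ignition loss, totals, yield) are re-derived using the weight values at 2134 lb of glass in exact precision precisely as stated by problem or answer.
Ignition loss by material:
  Nepheline: 101.7 × 0.01610 = 1.637 lb
  Dense soda ash: 92.88 × 0.4195 = 38.96 lb
  BaCO3: 178.6 × 0.2231 = 39.85 lb
  Zircon sand: 258.0 × 0.001000 = 0.2580 lb
  Sand: 1491 × 0.002100 = 3.131 lb
  ATH: 145.5 × 0.3442 = 50.08 lb
Total LOI = 133.9 lb
Glass = batch − LOI = 2268 − 133.9 = 2134 lb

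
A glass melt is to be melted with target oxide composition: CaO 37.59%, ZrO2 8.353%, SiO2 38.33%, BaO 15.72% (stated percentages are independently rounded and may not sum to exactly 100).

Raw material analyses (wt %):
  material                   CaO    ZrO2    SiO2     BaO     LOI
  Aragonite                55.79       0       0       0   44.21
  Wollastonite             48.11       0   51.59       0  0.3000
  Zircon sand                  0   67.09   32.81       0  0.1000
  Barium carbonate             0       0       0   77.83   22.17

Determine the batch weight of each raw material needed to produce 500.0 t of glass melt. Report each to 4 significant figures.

All internal work keeps full precision in every operation. Working values are displayed, rounded to 4 significant figures, as written — every reported result is rounded only once; all derived quantities are carried at full precision (totals, glass mass, the four compositions, yield, ignition loss) using the weight values per 500.0 t of glass, precisely as stated by the problem or the answer.
Target oxide masses per 500.0 t glass melt:
  CaO: 37.59% × 500.0 = 188.0 t
  ZrO2: 8.353% × 500.0 = 41.76 t
  SiO2: 38.33% × 500.0 = 191.6 t
  BaO: 15.72% × 500.0 = 78.60 t
Balance tally, oxide-wise, working from each reported weight, per the basis as stated (target by target, the sums agree given rounding of the digits):
  CaO: 50.68·0.5579 + 331.9·0.4811 = 188.0 t (target 188.0 t)
  ZrO2: 62.25·0.6709 = 41.76 t (target 41.76 t)
  SiO2: 331.9·0.5159 + 62.25·0.3281 = 191.7 t (target 191.6 t)
  BaO: 101.0·0.7783 = 78.61 t (target 78.60 t)
Glass mass check: the batch minus its LOI: 500.0 t (the Σ of target masses is 500.0 t; the stated basis being 500.0 t — rounding explains the deltas).
Whole-batch sum: Σ batch = 545.8 t; loss to ignition Σ batch·LOI = 45.86 t; yield = glass ÷ total batch = 91.60%.

Batch per 500.0 t glass melt:
  Aragonite: 50.68 t
  Wollastonite: 331.9 t
  Zircon sand: 62.25 t
  Barium carbonate: 101.0 t
Total batch = 545.8 t; LOI loss = 45.86 t; yield = 91.60%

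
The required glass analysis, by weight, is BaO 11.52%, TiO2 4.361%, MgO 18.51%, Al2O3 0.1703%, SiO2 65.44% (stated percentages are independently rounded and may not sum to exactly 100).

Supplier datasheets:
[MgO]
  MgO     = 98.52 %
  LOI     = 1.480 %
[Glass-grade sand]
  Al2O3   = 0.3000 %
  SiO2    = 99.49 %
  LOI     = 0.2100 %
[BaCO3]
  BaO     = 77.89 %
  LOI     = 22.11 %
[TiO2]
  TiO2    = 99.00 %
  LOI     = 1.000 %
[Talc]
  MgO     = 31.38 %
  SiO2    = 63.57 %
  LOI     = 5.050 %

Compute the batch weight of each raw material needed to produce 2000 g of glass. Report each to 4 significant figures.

Working values are displayed, rounded to four significant figures, when written out; all arithmetic runs at exact precision throughout — every reported figure takes a single rounding; derived quantities (ignition loss, totals, glass mass, the five compositions, yield) are computed from the batch weights for 2000 g of glass at full precision as quoted within question or answer.
Target masses of each oxide per 2000 g glass:
  BaO: 11.52% × 2000 = 230.4 g
  TiO2: 4.361% × 2000 = 87.22 g
  MgO: 18.51% × 2000 = 370.2 g
  Al2O3: 0.1703% × 2000 = 3.406 g
  SiO2: 65.44% × 2000 = 1309 g
Sums-versus-targets review given the weights on record, for the quoted basis mass (delivered sums recover each target within answer rounding):
  BaO: 295.8·0.7789 = 230.4 g (target 230.4 g)
  TiO2: 88.10·0.9900 = 87.22 g (target 87.22 g)
  MgO: 285.9·0.9852 + 282.0·0.3138 = 370.2 g (target 370.2 g)
  Al2O3: 1135·0.003000 = 3.405 g (target 3.406 g)
  SiO2: 1135·0.9949 + 282.0·0.6357 = 1308 g (target 1309 g)
Glass mass check: batch Σ − ignition loss = 2000 g (oxide target masses add up to 2000 g; the stated basis being 2000 g — gaps are rounding artifacts).
Total batch = Σ batch = 2087 g; ignition loss, Σ(batch × LOI) = 87.14 g; the yield ratio, glass ÷ batch: 95.82%.

Batch per 2000 g glass:
  MgO: 285.9 g
  Glass-grade sand: 1135 g
  BaCO3: 295.8 g
  TiO2: 88.10 g
  Talc: 282.0 g
Total batch = 2087 g; LOI loss = 87.14 g; yield = 95.82%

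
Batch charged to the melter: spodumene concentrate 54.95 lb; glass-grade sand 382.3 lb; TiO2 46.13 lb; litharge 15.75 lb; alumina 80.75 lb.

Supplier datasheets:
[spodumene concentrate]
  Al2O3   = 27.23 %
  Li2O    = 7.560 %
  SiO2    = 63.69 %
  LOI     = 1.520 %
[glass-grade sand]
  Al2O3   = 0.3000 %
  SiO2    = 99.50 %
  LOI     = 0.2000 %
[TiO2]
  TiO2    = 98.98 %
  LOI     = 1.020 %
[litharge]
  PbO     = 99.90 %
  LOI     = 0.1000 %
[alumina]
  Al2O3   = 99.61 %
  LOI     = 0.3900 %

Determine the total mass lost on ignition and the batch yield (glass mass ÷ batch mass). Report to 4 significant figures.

Values along the way are displayed rounded off to 4 significant digits in the printout. Every computation keeps full float precision at every stage. Every reported result is rounded exactly once — derived quantities are re-derived from the weighed amounts on 577.5 lb of glass in exact precision (net glass mass, LOI, the totals, yield, the five compositions) exactly as printed in either problem or answer.
Material-by-material LOI:
  spodumene concentrate: 54.95 × 0.01520 = 0.8352 lb
  glass-grade sand: 382.3 × 0.002000 = 0.7646 lb
  TiO2: 46.13 × 0.01020 = 0.4705 lb
  litharge: 15.75 × 0.001000 = 0.01575 lb
  alumina: 80.75 × 0.003900 = 0.3149 lb
Total LOI = 2.401 lb
Glass = batch − LOI = 579.9 − 2.401 = 577.5 lb

LOI loss = 2.401 lb; glass = 577.5 lb; yield = 99.59%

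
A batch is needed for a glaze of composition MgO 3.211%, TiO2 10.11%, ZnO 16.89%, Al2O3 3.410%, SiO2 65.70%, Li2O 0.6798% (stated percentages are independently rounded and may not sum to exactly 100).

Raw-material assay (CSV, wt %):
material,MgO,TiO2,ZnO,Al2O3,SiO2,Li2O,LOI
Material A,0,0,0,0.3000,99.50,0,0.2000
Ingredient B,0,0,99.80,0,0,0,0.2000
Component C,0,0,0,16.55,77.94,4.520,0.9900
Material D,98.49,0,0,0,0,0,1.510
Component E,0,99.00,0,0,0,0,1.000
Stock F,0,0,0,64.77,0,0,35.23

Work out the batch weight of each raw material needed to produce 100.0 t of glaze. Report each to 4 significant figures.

Batch per 100.0 t glaze:
  Material A: 54.25 t
  Ingredient B: 16.92 t
  Component C: 15.04 t
  Material D: 3.260 t
  Component E: 10.21 t
  Stock F: 1.171 t
Total batch = 100.9 t; LOI loss = 0.8551 t; yield = 99.15%

The working math runs at exact precision through the solve; rounding to four significant digits applies to every working value as printed; exactly one rounding lands on each reported figure. All derived quantities (the six compositions, totals, the yield, glass mass, ignition loss) are carried at exact precision from the weighed amounts per 100.0 t of glass as written in question or answer.
Oxide mass targets, per 100.0 t glaze:
  MgO: 3.211% × 100.0 = 3.211 t
  TiO2: 10.11% × 100.0 = 10.11 t
  ZnO: 16.89% × 100.0 = 16.89 t
  Al2O3: 3.410% × 100.0 = 3.410 t
  SiO2: 65.70% × 100.0 = 65.70 t
  Li2O: 0.6798% × 100.0 = 0.6798 t
A balance pass over the oxides, using the reported weights, per the basis as stated (each sum matches its target mass given rounding of the digits):
  MgO: 3.260·0.9849 = 3.211 t (target 3.211 t)
  TiO2: 10.21·0.9900 = 10.11 t (target 10.11 t)
  ZnO: 16.92·0.9980 = 16.89 t (target 16.89 t)
  Al2O3: 54.25·0.003000 + 15.04·0.1655 + 1.171·0.6477 = 3.410 t (target 3.410 t)
  SiO2: 54.25·0.9950 + 15.04·0.7794 = 65.70 t (target 65.70 t)
  Li2O: 15.04·0.04520 = 0.6798 t (target 0.6798 t)
Glass-mass closure: batch Σ − ignition loss = 100.0 t (targets for the oxides total 100.0 t; stated basis 100.0 t — any gap is answer rounding).
Summing the batch: Σ batch = 100.9 t; LOI removed, Σ of batch·LOI: 0.8551 t; yield, glass over the total, = 99.15%.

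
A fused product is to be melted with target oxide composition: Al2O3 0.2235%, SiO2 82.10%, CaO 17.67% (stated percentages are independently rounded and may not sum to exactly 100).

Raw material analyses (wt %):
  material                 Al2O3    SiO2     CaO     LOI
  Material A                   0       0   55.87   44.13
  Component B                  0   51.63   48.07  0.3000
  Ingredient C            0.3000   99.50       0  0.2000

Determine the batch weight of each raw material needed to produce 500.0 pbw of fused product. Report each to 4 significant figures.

Mid-chain values are shown (rounded to 4 significant digits) when written out — every computation runs at full precision from start to finish; each reported number receives exactly one rounding. All derived quantities (glass mass, the totals, ignition loss, the three compositions, yield) are carried using the weight values on 500.0 pbw of glass in exact precision as given in the problem or the answer.
Oxide-by-oxide targets in 500.0 pbw fused product:
  Al2O3: 0.2235% × 500.0 = 1.118 pbw
  SiO2: 82.10% × 500.0 = 410.5 pbw
  CaO: 17.67% × 500.0 = 88.35 pbw
Oxide-by-oxide audit given the weights on record, at the basis given (delivered sums recover each target within answer rounding):
  Al2O3: 372.5·0.003000 = 1.117 pbw (target 1.118 pbw)
  SiO2: 77.21·0.5163 + 372.5·0.9950 = 410.5 pbw (target 410.5 pbw)
  CaO: 91.71·0.5587 + 77.21·0.4807 = 88.35 pbw (target 88.35 pbw)
Glass-mass sanity pass: total batch − LOI = 500.0 pbw (per-oxide target masses sum to 500.0 pbw; stated basis 500.0 pbw — rounding explains the deltas).
Adding the batch up: Σ batch = 541.4 pbw; LOI removed, Σ of batch·LOI: 41.45 pbw; yield, glass over the total, = 92.34%.

Batch per 500.0 pbw fused product:
  Material A: 91.71 pbw
  Component B: 77.21 pbw
  Ingredient C: 372.5 pbw
Total batch = 541.4 pbw; LOI loss = 41.45 pbw; yield = 92.34%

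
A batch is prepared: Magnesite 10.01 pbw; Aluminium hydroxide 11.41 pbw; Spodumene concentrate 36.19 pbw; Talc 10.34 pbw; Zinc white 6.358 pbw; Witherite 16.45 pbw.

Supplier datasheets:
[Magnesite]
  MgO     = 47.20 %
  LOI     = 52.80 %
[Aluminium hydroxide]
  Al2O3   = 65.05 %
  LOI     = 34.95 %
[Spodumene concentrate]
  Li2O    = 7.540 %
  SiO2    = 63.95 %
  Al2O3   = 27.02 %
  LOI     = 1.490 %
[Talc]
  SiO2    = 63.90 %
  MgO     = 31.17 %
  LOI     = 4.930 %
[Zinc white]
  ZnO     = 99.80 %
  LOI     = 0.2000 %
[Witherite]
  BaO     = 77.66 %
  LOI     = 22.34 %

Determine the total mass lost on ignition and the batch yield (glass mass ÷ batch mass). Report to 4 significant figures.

LOI loss = 14.01 pbw; glass = 76.75 pbw; yield = 84.56%

Values along the way are displayed, rounded to 4 significant digits, in the printout; each numeric step carries full precision at all times — every reported figure undergoes a single rounding. Derived quantities, which include totals, yield, six oxide percentages, LOI, net glass mass, are recomputed at full precision, exactly as printed in question or answer, starting from the weights on 76.75 pbw of glass.
LOI of each material in turn:
  Magnesite: 10.01 × 0.5280 = 5.285 pbw
  Aluminium hydroxide: 11.41 × 0.3495 = 3.988 pbw
  Spodumene concentrate: 36.19 × 0.01490 = 0.5392 pbw
  Talc: 10.34 × 0.04930 = 0.5098 pbw
  Zinc white: 6.358 × 0.002000 = 0.01272 pbw
  Witherite: 16.45 × 0.2234 = 3.675 pbw
Total LOI = 14.01 pbw
Glass = batch − LOI = 90.76 − 14.01 = 76.75 pbw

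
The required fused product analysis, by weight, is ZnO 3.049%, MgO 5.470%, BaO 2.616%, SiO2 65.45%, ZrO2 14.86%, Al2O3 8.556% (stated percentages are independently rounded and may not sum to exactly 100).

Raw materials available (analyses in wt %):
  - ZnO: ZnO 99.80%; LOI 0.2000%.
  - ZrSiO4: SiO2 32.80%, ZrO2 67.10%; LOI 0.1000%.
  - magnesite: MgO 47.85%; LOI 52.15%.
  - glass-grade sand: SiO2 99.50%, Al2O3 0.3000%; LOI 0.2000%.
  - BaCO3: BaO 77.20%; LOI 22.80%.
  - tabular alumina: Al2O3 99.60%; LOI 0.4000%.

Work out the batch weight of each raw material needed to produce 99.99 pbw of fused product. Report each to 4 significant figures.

Batch per 99.99 pbw fused product:
  ZnO: 3.055 pbw
  ZrSiO4: 22.14 pbw
  magnesite: 11.43 pbw
  glass-grade sand: 58.47 pbw
  BaCO3: 3.388 pbw
  tabular alumina: 8.413 pbw
Total batch = 106.9 pbw; LOI loss = 6.912 pbw; yield = 93.53%

Mid-chain values are shown rounded to four significant digits at each printed step; the whole derivation holds full precision throughout; each reported figure takes just one rounding; derived quantities (the six compositions, totals, the yield, ignition loss, glass mass) are carried using the weight values per 99.99 pbw of glass at exact precision as given in problem or answer.
Oxide-by-oxide targets in 99.99 pbw fused product:
  ZnO: 3.049% × 99.99 = 3.049 pbw
  MgO: 5.470% × 99.99 = 5.469 pbw
  BaO: 2.616% × 99.99 = 2.616 pbw
  SiO2: 65.45% × 99.99 = 65.44 pbw
  ZrO2: 14.86% × 99.99 = 14.86 pbw
  Al2O3: 8.556% × 99.99 = 8.555 pbw
A balance pass over the oxides, per the reported batch figures, for the quoted basis mass (sum by sum, the targets are met modulo rounding of the values):
  ZnO: 3.055·0.9980 = 3.049 pbw (target 3.049 pbw)
  MgO: 11.43·0.4785 = 5.469 pbw (target 5.469 pbw)
  BaO: 3.388·0.7720 = 2.616 pbw (target 2.616 pbw)
  SiO2: 22.14·0.3280 + 58.47·0.9950 = 65.44 pbw (target 65.44 pbw)
  ZrO2: 22.14·0.6710 = 14.86 pbw (target 14.86 pbw)
  Al2O3: 58.47·0.003000 + 8.413·0.9960 = 8.555 pbw (target 8.555 pbw)
Consistency of the glass mass: whole batch net of LOI = 99.98 pbw (the Σ of target masses is 99.99 pbw; basis as stated: 99.99 pbw — a pure rounding effect).
Batch grand total — Σ batch = 106.9 pbw; loss to ignition Σ batch·LOI = 6.912 pbw; yield, glass over the total, = 93.53%.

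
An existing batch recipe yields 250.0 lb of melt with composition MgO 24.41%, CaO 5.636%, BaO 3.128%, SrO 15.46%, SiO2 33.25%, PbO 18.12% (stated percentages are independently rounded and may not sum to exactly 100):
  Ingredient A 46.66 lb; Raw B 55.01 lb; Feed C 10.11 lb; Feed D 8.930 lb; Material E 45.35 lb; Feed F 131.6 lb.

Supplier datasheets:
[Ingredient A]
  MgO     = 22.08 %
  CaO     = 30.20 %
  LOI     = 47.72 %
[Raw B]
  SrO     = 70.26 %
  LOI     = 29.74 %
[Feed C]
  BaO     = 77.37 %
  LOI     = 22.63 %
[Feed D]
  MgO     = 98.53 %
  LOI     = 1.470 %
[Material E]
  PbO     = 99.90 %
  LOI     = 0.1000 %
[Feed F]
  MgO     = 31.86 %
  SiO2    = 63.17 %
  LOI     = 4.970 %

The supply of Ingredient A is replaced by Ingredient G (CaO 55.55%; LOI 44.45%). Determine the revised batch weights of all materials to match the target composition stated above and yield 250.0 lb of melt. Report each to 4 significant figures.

Revised batch per 250.0 lb melt:
  Ingredient G: 25.36 lb
  Raw B: 55.01 lb
  Feed C: 10.11 lb
  Feed D: 19.39 lb
  Material E: 45.35 lb
  Feed F: 131.6 lb
Total batch = 286.8 lb; LOI loss = 36.79 lb

In-progress results are displayed, rounded to 4 significant figures, on the page — all arithmetic carries full precision at each step; a single rounding produces each reported value. Derived quantities (the six compositions, LOI, glass mass, yield, totals) are rebuilt from the batch weights for 250.0 lb of glass at exact precision, as set out in the problem or the answer.
Target masses of each oxide per 250.0 lb melt:
  MgO: 24.41% × 250.0 = 61.02 lb
  CaO: 5.636% × 250.0 = 14.09 lb
  BaO: 3.128% × 250.0 = 7.820 lb
  SrO: 15.46% × 250.0 = 38.65 lb
  SiO2: 33.25% × 250.0 = 83.12 lb
  PbO: 18.12% × 250.0 = 45.30 lb
Verifying the oxide balance using the reported weights, under the basis named above (sums match the target masses given rounding of the digits):
  MgO: 19.39·0.9853 + 131.6·0.3186 = 61.03 lb (target 61.02 lb)
  CaO: 25.36·0.5555 = 14.09 lb (target 14.09 lb)
  BaO: 10.11·0.7737 = 7.822 lb (target 7.820 lb)
  SrO: 55.01·0.7026 = 38.65 lb (target 38.65 lb)
  SiO2: 131.6·0.6317 = 83.13 lb (target 83.12 lb)
  PbO: 45.35·0.9990 = 45.30 lb (target 45.30 lb)
Mass balance on the glass: batch Σ − ignition loss = 250.0 lb (the targets, summed, come to 250.0 lb; versus the stated basis of 250.0 lb — gaps are rounding artifacts).
Adding the batch up: Σ batch = 286.8 lb; Σ batch·LOI gives LOI loss = 36.79 lb; as yield: glass ÷ batch → 87.17%.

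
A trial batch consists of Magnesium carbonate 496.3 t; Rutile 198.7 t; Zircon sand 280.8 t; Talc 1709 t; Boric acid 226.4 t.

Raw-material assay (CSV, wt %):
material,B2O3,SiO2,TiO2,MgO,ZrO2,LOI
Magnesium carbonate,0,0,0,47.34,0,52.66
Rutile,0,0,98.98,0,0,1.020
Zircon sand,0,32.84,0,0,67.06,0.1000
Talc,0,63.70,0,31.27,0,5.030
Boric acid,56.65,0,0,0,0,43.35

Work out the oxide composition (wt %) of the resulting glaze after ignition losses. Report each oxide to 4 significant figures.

Glass mass = 2463 t (batch 2911 − LOI 447.8).
Composition: B2O3 5.206%, SiO2 47.94%, TiO2 7.984%, MgO 31.23%, ZrO2 7.644%

Full precision is held at every stage — the intermediate values are printed, rounded to 4 significant digits, as written; exactly one rounding goes into every reported result; all derived quantities, which include totals, glass mass, yield, LOI, the five compositions, are rebuilt in full precision, as they appear in question or answer, using the weight values per 2463 t of glass.
Mass of each oxide from the mix:
  B2O3: 226.4·0.5665 = 128.3 t
  SiO2: 280.8·0.3284 + 1709·0.6370 = 1181 t
  TiO2: 198.7·0.9898 = 196.7 t
  MgO: 496.3·0.4734 + 1709·0.3127 = 769.4 t
  ZrO2: 280.8·0.6706 = 188.3 t
LOI: 496.3·0.5266 + 198.7·0.01020 + 280.8·0.001000 + 1709·0.05030 + 226.4·0.4335 = 447.8 t
Glass = total batch minus LOI = 2911 − 447.8 = 2463 t (equal to the oxide-mass sum)
wt % = 100 × oxide mass / glass mass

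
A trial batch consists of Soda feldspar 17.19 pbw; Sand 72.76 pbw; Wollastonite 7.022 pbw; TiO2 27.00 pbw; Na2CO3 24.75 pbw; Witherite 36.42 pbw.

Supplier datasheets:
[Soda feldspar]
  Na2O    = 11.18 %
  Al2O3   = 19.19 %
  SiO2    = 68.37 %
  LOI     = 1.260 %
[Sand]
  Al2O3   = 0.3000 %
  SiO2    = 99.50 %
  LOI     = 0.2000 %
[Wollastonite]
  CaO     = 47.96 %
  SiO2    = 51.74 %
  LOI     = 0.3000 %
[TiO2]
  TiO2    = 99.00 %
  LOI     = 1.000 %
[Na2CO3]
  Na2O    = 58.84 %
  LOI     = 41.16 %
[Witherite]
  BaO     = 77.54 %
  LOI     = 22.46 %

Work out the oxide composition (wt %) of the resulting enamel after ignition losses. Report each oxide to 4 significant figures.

Full precision is kept at each step; in-progress results are shown, rounded to 4 significant digits, alongside each step — exactly one rounding is applied to every reported value; all derived quantities, which include the six compositions, yield, net glass mass, totals, ignition loss, are carried in full precision, as quoted within question or answer, using the weight values per 166.1 pbw of glass.
What the batch supplies per oxide:
  Na2O: 17.19·0.1118 + 24.75·0.5884 = 16.48 pbw
  TiO2: 27.00·0.9900 = 26.73 pbw
  CaO: 7.022·0.4796 = 3.368 pbw
  BaO: 36.42·0.7754 = 28.24 pbw
  Al2O3: 17.19·0.1919 + 72.76·0.003000 = 3.517 pbw
  SiO2: 17.19·0.6837 + 72.76·0.9950 + 7.022·0.5174 = 87.78 pbw
LOI: 17.19·0.01260 + 72.76·0.002000 + 7.022·0.003000 + 27.00·0.01000 + 24.75·0.4116 + 36.42·0.2246 = 19.02 pbw
Glass = total batch minus LOI = 185.1 − 19.02 = 166.1 pbw (= Σ oxide masses)
each wt % is 100 × oxide ÷ glass

Glass mass = 166.1 pbw (batch 185.1 − LOI 19.02).
Composition: Na2O 9.923%, TiO2 16.09%, CaO 2.027%, BaO 17.00%, Al2O3 2.117%, SiO2 52.84%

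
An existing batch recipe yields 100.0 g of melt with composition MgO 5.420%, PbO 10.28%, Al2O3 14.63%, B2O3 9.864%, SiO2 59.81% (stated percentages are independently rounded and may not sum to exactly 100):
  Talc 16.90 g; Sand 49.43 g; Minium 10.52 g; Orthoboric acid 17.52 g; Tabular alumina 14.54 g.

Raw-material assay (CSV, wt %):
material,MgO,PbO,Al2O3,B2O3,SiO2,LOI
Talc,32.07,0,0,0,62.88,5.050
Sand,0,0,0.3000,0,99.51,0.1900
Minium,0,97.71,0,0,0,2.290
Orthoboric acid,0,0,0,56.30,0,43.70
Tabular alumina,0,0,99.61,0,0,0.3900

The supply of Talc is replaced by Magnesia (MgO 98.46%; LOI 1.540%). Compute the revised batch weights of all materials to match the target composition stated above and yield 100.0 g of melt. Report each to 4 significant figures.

The whole derivation runs at full precision from first step to last — mid-chain values are printed rounded to 4 significant digits between the steps. Each reported result takes exactly one rounding. Derived quantities are computed from the batch weights at 100.0 g of glass in full float precision (the five compositions, glass mass, LOI, the totals, yield) as set out in question or answer.
Per-oxide target masses for 100.0 g melt:
  MgO: 5.420% × 100.0 = 5.420 g
  PbO: 10.28% × 100.0 = 10.28 g
  Al2O3: 14.63% × 100.0 = 14.63 g
  B2O3: 9.864% × 100.0 = 9.864 g
  SiO2: 59.81% × 100.0 = 59.81 g
Balance tally, oxide-wise, from the weights as reported, under the basis named above (sums match the target masses once rounding is allowed for):
  MgO: 5.505·0.9846 = 5.420 g (target 5.420 g)
  PbO: 10.52·0.9771 = 10.28 g (target 10.28 g)
  Al2O3: 60.10·0.003000 + 14.51·0.9961 = 14.63 g (target 14.63 g)
  B2O3: 17.52·0.5630 = 9.864 g (target 9.864 g)
  SiO2: 60.10·0.9951 = 59.81 g (target 59.81 g)
Glass-mass bookkeeping: Σ batch − LOI loss = 100.0 g (the targets, summed, come to 100.0 g; versus the stated basis of 100.0 g — any gap is answer rounding).
Batch grand total — Σ batch = 108.2 g; loss to ignition Σ batch·LOI = 8.153 g; yield, glass over the total, = 92.46%.

Revised batch per 100.0 g melt:
  Magnesia: 5.505 g
  Sand: 60.10 g
  Minium: 10.52 g
  Orthoboric acid: 17.52 g
  Tabular alumina: 14.51 g
Total batch = 108.2 g; LOI loss = 8.153 g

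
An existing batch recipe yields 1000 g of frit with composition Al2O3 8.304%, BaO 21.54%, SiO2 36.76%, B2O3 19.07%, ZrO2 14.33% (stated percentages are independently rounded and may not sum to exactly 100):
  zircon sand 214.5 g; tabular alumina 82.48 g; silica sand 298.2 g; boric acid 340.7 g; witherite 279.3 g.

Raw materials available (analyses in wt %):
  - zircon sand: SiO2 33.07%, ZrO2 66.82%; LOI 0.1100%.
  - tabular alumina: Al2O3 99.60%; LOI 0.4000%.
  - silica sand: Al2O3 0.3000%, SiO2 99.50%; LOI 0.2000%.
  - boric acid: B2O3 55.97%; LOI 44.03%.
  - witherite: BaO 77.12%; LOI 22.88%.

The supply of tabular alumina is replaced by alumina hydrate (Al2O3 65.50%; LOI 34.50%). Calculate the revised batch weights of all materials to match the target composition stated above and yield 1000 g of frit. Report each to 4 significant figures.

Intermediates are shown, rounded to 4 significant digits, across the worked steps — all arithmetic carries full float precision in all steps; exactly one rounding goes into each reported result; derived quantities (totals, net glass mass, ignition loss, the yield, the five compositions) are computed in full precision using the weight values per 1000 g of glass as quoted within question or answer.
Oxide-by-oxide targets in 1000 g frit:
  Al2O3: 8.304% × 1000 = 83.04 g
  BaO: 21.54% × 1000 = 215.4 g
  SiO2: 36.76% × 1000 = 367.6 g
  B2O3: 19.07% × 1000 = 190.7 g
  ZrO2: 14.33% × 1000 = 143.3 g
Verifying the oxide balance per the reported batch figures, per the basis as stated (each sum matches its target mass modulo rounding of the values):
  Al2O3: 125.4·0.6550 + 298.2·0.003000 = 83.03 g (target 83.04 g)
  BaO: 279.3·0.7712 = 215.4 g (target 215.4 g)
  SiO2: 214.5·0.3307 + 298.2·0.9950 = 367.6 g (target 367.6 g)
  B2O3: 340.7·0.5597 = 190.7 g (target 190.7 g)
  ZrO2: 214.5·0.6682 = 143.3 g (target 143.3 g)
Glass-mass bookkeeping: batch total minus LOI = 1000 g (summing oxide targets gives 1000 g; stated basis 1000 g — rounding explains the deltas).
Whole-batch sum: Σ batch = 1258 g; ignition loss, Σ(batch × LOI) = 258.0 g; yield = glass ÷ total batch = 79.49%.

Revised batch per 1000 g frit:
  zircon sand: 214.5 g
  alumina hydrate: 125.4 g
  silica sand: 298.2 g
  boric acid: 340.7 g
  witherite: 279.3 g
Total batch = 1258 g; LOI loss = 258.0 g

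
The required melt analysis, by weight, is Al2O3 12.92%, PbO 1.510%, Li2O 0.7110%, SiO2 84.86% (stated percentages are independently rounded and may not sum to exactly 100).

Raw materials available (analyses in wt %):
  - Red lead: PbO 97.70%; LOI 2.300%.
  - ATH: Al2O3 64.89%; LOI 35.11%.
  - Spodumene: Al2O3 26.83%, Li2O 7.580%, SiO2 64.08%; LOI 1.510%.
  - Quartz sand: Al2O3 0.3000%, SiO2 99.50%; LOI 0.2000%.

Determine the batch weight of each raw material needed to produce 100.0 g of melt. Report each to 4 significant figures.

Batch per 100.0 g melt:
  Red lead: 1.546 g
  ATH: 15.67 g
  Spodumene: 9.380 g
  Quartz sand: 79.25 g
Total batch = 105.8 g; LOI loss = 5.837 g; yield = 94.48%

Full float precision is carried throughout — intermediates are shown, rounded to 4 significant digits, at each printed step — a single rounding yields every reported figure. All derived quantities are rebuilt at full precision (the yield, the totals, the four compositions, LOI, net glass mass) starting from the weights per 100.0 g of glass as written in the problem or the answer.
Oxide mass targets, per 100.0 g melt:
  Al2O3: 12.92% × 100.0 = 12.92 g
  PbO: 1.510% × 100.0 = 1.510 g
  Li2O: 0.7110% × 100.0 = 0.7110 g
  SiO2: 84.86% × 100.0 = 84.86 g
Balance tally, oxide-wise, per the reported batch figures, versus the basis set out (target by target, the sums agree within answer rounding):
  Al2O3: 15.67·0.6489 + 9.380·0.2683 + 79.25·0.003000 = 12.92 g (target 12.92 g)
  PbO: 1.546·0.9770 = 1.510 g (target 1.510 g)
  Li2O: 9.380·0.07580 = 0.7110 g (target 0.7110 g)
  SiO2: 9.380·0.6408 + 79.25·0.9950 = 84.86 g (target 84.86 g)
Auditing the glass mass value: total batch − LOI = 100.0 g (targets for the oxides total 100.0 g; versus the stated basis of 100.0 g — deltas are rounding alone).
Adding the batch up: Σ batch = 105.8 g; the LOI term Σ batch·LOI equals 5.837 g; yield = glass ÷ total batch = 94.48%.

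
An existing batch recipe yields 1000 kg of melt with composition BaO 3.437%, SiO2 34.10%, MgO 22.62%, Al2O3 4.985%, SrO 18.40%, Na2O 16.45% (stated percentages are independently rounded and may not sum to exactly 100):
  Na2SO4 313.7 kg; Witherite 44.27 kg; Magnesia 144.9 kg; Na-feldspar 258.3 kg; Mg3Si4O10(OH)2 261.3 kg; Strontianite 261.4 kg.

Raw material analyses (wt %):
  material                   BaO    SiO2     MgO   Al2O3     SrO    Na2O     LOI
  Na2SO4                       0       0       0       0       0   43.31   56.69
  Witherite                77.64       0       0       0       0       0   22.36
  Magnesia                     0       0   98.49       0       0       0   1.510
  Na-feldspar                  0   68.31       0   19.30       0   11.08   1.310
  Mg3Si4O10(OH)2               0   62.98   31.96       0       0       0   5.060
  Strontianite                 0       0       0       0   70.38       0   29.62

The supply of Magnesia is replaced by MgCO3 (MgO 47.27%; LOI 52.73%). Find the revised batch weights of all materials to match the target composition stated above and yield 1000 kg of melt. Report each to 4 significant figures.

Revised batch per 1000 kg melt:
  Na2SO4: 313.7 kg
  Witherite: 44.27 kg
  MgCO3: 301.9 kg
  Na-feldspar: 258.3 kg
  Mg3Si4O10(OH)2: 261.3 kg
  Strontianite: 261.4 kg
Total batch = 1441 kg; LOI loss = 441.0 kg

All arithmetic keeps full precision from start to finish; values along the way are printed, rounded to four significant digits, within the worked lines; exactly one rounding goes into every reported value; the derived quantities, including ignition loss, net glass mass, the six compositions, totals, yield, are computed from the weighed amounts at 1000 kg of glass in full precision exactly as shown in the question or the answer.
Target masses of each oxide per 1000 kg melt:
  BaO: 3.437% × 1000 = 34.37 kg
  SiO2: 34.10% × 1000 = 341.0 kg
  MgO: 22.62% × 1000 = 226.2 kg
  Al2O3: 4.985% × 1000 = 49.85 kg
  SrO: 18.40% × 1000 = 184.0 kg
  Na2O: 16.45% × 1000 = 164.5 kg
Per-oxide balance check applying the batch weights above, for the quoted basis mass (delivered sums recover each target exact up to rounding of places):
  BaO: 44.27·0.7764 = 34.37 kg (target 34.37 kg)
  SiO2: 258.3·0.6831 + 261.3·0.6298 = 341.0 kg (target 341.0 kg)
  MgO: 301.9·0.4727 + 261.3·0.3196 = 226.2 kg (target 226.2 kg)
  Al2O3: 258.3·0.1930 = 49.85 kg (target 49.85 kg)
  SrO: 261.4·0.7038 = 184.0 kg (target 184.0 kg)
  Na2O: 313.7·0.4331 + 258.3·0.1108 = 164.5 kg (target 164.5 kg)
Glass mass check: Σ batch − LOI loss = 999.9 kg (the Σ of target masses is 999.9 kg; stated basis 1000 kg — differing by rounding only).
Whole-batch sum: Σ batch = 1441 kg; ignition loss, Σ(batch × LOI) = 441.0 kg; the yield ratio, glass ÷ batch: 69.40%.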